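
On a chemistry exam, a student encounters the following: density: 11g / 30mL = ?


ρ = mass/volume
= 11/30
= 0.367 g/mL

0.367 g/mL


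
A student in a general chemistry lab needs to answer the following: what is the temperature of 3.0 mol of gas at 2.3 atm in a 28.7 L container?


PV = nRT  (R = 0.08206 L·atm/(mol·K))
T = PV/(nR) = 2.3×28.7/(3.0×0.08206)
= 66.01/0.246180
= 268.14 K

268.14 K


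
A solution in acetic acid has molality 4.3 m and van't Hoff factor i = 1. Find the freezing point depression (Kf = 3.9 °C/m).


ΔTf = Kf × m × i
= 3.9 × 4.3 × 1
= 16.77 °C

16.77 °C


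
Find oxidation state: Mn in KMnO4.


(+1) + x + 4(-2) = 0, so x = +7
Oxidation number: +7

+7


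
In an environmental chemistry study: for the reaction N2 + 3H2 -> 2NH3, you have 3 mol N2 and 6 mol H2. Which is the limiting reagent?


Mole ratio available / coefficient:
  N2: 3/1 = 3.000
  H2: 6/3 = 2.000
Smaller ratio is limiting.

H2


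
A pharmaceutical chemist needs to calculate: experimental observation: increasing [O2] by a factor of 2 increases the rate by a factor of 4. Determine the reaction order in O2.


rate ∝ [O2]^n
2^n = 4 → n = 2
Order in O2: 2

2


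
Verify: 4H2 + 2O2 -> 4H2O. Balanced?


Equation: 4H2 + 2O2 -> 4H2O
Check atoms: H: 8=8, O: 4=4
Balanced

Yes, balanced


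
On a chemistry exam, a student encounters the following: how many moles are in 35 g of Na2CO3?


M(Na2CO3) = 105.99 g/mol
n = mass/M = 35/105.99 = 0.3302 mol

0.3302 mol


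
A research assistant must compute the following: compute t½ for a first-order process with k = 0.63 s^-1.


t½ = ln2/k = 0.693147/(0.63 s^-1)
= 1.100 s

1.100 s


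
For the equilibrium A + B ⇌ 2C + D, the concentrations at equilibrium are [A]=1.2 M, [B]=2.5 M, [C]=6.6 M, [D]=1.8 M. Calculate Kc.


Kc = [C]^2[D]/([A][B])
= (6.6^2 × 1.8^1)/(1.2^1 × 2.5^1)
= 78.408/3
= 26.14

26.14


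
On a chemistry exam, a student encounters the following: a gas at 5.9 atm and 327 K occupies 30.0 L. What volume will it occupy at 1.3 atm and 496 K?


P1V1/T1 = P2V2/T2
V2 = P1V1T2/(T1P2)
= 5.9×30.0×496/(327×1.3)
= 206.521 L

206.521 L


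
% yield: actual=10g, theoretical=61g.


% yield = actual/theoretical × 100
= 10/61 × 100
= 16.39%

16.39%


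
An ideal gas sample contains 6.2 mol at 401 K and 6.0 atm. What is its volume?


PV = nRT  (R = 0.08206 L·atm/(mol·K))
V = nRT/P = 6.2×0.08206×401/6.0
= 34.003 L

34.003 L


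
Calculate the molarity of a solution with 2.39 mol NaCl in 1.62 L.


M = n/V = 2.39/1.62 = 1.475 mol/L

1.475 M


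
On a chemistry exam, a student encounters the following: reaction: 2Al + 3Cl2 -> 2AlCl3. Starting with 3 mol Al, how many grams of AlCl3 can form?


Mole ratio AlCl3:Al = 2:2
n(AlCl3) = 3 × 2/2 = 3.000 mol
mass = 3.000 × 133.33 = 399.99 g

399.99 g


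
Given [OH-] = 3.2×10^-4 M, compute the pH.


pOH = -log10([OH-]) = -log10(3.2×10^-4)
= 4 - log10(3.2) = 3.49
pH = 14 - pOH = 14 - 3.49 = 10.51

10.51


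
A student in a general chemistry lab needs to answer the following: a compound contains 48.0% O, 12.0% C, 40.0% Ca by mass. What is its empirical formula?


Assume 100 g sample. Moles of each element:
  O: 48.0/16.0 = 3.0 mol
  C: 12.0/12.01 = 0.999 mol
  Ca: 40.0/40.08 = 0.998 mol
Divide by smallest (0.998):
  O: 3.0/0.998 = 3.01
  C: 0.999/0.998 = 1.0
  Ca: 0.998/0.998 = 1.0
Empirical formula: CaCO3

CaCO3


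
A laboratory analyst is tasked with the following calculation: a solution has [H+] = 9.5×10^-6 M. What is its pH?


pH = -log10([H+]) = -log10(9.5×10^-6)
= 6 - log10(9.5)
= 6 - 0.98
= 5.02

5.02


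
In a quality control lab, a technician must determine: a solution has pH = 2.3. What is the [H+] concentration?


[H+] = 10^(-pH) = 10^(-2.3)
= 5.01×10^-3 M

5.01×10^-3 M


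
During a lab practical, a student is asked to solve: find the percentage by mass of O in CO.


M(CO) = 1×12.01 + 1×16.0 = 28.01 g/mol
Mass of O = 1 × 16.0 = 16.00 g/mol
% O = 16.00/28.01 × 100 = 57.12%

57.12%


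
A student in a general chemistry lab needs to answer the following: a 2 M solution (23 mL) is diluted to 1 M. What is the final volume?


C1V1 = C2V2
2 × 23 = 1 × V2
V2 = 46/1 = 46.0 mL

46.0 mL


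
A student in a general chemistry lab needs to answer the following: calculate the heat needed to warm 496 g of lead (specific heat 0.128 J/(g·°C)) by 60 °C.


q = mcΔT = 496 × 0.128 × 60
= 3809.28 J

3809.28 J


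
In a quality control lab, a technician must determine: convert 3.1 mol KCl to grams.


M(KCl) = 74.55 g/mol
mass = n × M = 3.1 × 74.55 = 231.11 g

231.11 g


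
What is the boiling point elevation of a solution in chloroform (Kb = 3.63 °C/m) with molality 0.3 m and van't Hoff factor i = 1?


ΔTb = Kb × m × i
= 3.63 × 0.3 × 1
= 1.089 °C

1.089 °C


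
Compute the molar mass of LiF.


M(LiF) = 1×6.94 + 1×19.0
= 6.94 + 19.0
= 25.94 g/mol

25.94 g/mol


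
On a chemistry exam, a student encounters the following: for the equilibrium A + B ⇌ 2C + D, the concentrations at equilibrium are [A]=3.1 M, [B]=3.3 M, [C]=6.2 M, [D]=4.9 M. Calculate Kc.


Kc = [C]^2[D]/([A][B])
= (6.2^2 × 4.9^1)/(3.1^1 × 3.3^1)
= 188.356/10.23
= 18.41

18.41


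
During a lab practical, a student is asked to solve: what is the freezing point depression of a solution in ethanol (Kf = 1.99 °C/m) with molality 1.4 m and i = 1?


ΔTf = Kf × m × i
= 1.99 × 1.4 × 1
= 2.786 °C

2.786 °C


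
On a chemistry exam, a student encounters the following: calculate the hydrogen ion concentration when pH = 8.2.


[H+] = 10^(-pH) = 10^(-8.2)
= 6.31×10^-9 M

6.31×10^-9 M


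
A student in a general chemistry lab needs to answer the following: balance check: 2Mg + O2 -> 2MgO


Equation: 2Mg + O2 -> 2MgO
Check atoms: Mg: 2=2, O: 2=2
Balanced

Yes, balanced


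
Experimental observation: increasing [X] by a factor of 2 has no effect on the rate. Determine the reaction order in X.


rate ∝ [X]^n
rate ∝ [X]^0
Order in X: 0

0


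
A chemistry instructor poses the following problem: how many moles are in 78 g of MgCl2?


M(MgCl2) = 95.21 g/mol
n = mass/M = 78/95.21 = 0.8192 mol

0.8192 mol


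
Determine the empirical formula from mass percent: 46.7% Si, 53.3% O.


Assume 100 g sample. Moles of each element:
  Si: 46.7/28.09 = 1.663 mol
  O: 53.3/16.0 = 3.331 mol
Divide by smallest (1.663):
  Si: 1.663/1.663 = 1.0
  O: 3.331/1.663 = 2.0
Empirical formula: SiO2

SiO2


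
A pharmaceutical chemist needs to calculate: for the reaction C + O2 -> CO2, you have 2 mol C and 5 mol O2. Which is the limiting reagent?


Mole ratio available / coefficient:
  C: 2/1 = 2.000
  O2: 5/1 = 5.000
Smaller ratio is limiting.

C


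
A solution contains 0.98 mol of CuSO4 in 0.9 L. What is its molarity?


M = n/V = 0.98/0.9 = 1.089 mol/L

1.089 M


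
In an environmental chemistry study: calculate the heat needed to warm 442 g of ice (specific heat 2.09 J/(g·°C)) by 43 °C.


q = mcΔT = 442 × 2.09 × 43
= 39722.54 J

39722.54 J


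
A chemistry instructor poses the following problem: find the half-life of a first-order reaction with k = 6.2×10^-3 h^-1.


t½ = ln2/k = 0.693147/(6.2×10^-3 h^-1)
= 111.8 h

111.8 h


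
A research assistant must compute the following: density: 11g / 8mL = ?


ρ = mass/volume
= 11/8
= 1.375 g/mL

1.375 g/mL


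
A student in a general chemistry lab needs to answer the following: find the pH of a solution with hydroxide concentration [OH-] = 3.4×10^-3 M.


pOH = -log10([OH-]) = -log10(3.4×10^-3)
= 3 - log10(3.4) = 2.47
pH = 14 - pOH = 14 - 2.47 = 11.53

11.53


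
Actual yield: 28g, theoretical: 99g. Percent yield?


% yield = actual/theoretical × 100
= 28/99 × 100
= 28.28%

28.28%


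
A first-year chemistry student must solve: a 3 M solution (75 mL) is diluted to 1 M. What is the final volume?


C1V1 = C2V2
3 × 75 = 1 × V2
V2 = 225/1 = 225.0 mL

225.0 mL


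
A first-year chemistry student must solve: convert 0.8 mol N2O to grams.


M(N2O) = 44.02 g/mol
mass = n × M = 0.8 × 44.02 = 35.22 g

35.22 g


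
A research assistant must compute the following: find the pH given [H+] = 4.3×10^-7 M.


pH = -log10([H+]) = -log10(4.3×10^-7)
= 7 - log10(4.3)
= 7 - 0.63
= 6.37

6.37


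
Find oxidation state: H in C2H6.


H is +1 with nonmetals
Oxidation number: +1

+1


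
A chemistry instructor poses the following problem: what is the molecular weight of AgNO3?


M(AgNO3) = 1×107.87 + 1×14.01 + 3×16.0
= 107.87 + 14.01 + 48.0
= 169.88 g/mol

169.88 g/mol


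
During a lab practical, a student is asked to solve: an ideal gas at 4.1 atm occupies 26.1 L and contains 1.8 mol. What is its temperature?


PV = nRT  (R = 0.08206 L·atm/(mol·K))
T = PV/(nR) = 4.1×26.1/(1.8×0.08206)
= 107.01/0.147708
= 724.47 K

724.47 K


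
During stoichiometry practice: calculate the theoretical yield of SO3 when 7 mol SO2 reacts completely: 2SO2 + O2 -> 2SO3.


Mole ratio SO3:SO2 = 2:2
n(SO3) = 7 × 2/2 = 7.000 mol
mass = 7.000 × 80.07 = 560.49 g

560.49 g


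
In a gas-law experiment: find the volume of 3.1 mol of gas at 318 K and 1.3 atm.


PV = nRT  (R = 0.08206 L·atm/(mol·K))
V = nRT/P = 3.1×0.08206×318/1.3
= 62.227 L

62.227 L


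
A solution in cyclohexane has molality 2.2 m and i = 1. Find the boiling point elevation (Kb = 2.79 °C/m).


ΔTb = Kb × m × i
= 2.79 × 2.2 × 1
= 6.138 °C

6.138 °C


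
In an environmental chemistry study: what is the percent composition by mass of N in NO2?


M(NO2) = 1×14.01 + 2×16.0 = 46.01 g/mol
Mass of N = 1 × 14.01 = 14.01 g/mol
% N = 14.01/46.01 × 100 = 30.45%

30.45%


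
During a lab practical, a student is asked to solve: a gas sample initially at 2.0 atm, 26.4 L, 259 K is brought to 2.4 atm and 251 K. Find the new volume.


P1V1/T1 = P2V2/T2
V2 = P1V1T2/(T1P2)
= 2.0×26.4×251/(259×2.4)
= 21.32 L

21.32 L


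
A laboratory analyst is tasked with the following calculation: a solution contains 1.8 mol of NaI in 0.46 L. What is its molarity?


M = n/V = 1.8/0.46 = 3.913 mol/L

3.913 M


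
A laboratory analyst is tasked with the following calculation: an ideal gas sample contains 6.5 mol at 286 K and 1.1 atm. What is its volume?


PV = nRT  (R = 0.08206 L·atm/(mol·K))
V = nRT/P = 6.5×0.08206×286/1.1
= 138.681 L

138.681 L


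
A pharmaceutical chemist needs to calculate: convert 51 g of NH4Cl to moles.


M(NH4Cl) = 53.49 g/mol
n = mass/M = 51/53.49 = 0.9534 mol

0.9534 mol


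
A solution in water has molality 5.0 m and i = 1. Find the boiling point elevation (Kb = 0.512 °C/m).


ΔTb = Kb × m × i
= 0.512 × 5.0 × 1
= 2.56 °C

2.56 °C


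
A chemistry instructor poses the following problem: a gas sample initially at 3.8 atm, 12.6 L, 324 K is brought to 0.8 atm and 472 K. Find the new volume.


P1V1/T1 = P2V2/T2
V2 = P1V1T2/(T1P2)
= 3.8×12.6×472/(324×0.8)
= 87.189 L

87.189 L


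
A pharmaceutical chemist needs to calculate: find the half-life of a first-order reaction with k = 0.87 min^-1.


t½ = ln2/k = 0.693147/(0.87 min^-1)
= 0.7967 min

0.7967 min


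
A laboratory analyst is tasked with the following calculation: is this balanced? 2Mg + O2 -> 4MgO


Equation: 2Mg + O2 -> 4MgO
Check atoms: Mg: 2≠4, O: 2≠4
Not balanced

No, not balanced


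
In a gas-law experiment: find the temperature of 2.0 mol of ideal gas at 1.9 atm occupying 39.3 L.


PV = nRT  (R = 0.08206 L·atm/(mol·K))
T = PV/(nR) = 1.9×39.3/(2.0×0.08206)
= 74.67/0.164120
= 454.97 K

454.97 K


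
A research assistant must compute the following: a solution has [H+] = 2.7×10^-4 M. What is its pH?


pH = -log10([H+]) = -log10(2.7×10^-4)
= 4 - log10(2.7)
= 4 - 0.43
= 3.57

3.57


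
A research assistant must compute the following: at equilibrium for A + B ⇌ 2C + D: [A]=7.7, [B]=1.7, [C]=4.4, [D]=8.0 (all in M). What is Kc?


Kc = [C]^2[D]/([A][B])
= (4.4^2 × 8.0^1)/(7.7^1 × 1.7^1)
= 154.88/13.09
= 11.83

11.83


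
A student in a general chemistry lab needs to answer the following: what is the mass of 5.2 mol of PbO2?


M(PbO2) = 239.2 g/mol
mass = n × M = 5.2 × 239.2 = 1243.84 g

1243.84 g


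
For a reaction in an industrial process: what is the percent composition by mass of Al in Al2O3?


M(Al2O3) = 2×26.98 + 3×16.0 = 101.96 g/mol
Mass of Al = 2 × 26.98 = 53.96 g/mol
% Al = 53.96/101.96 × 100 = 52.92%

52.92%


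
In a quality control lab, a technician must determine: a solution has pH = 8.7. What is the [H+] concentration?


[H+] = 10^(-pH) = 10^(-8.7)
= 2.0×10^-9 M

2.0×10^-9 M


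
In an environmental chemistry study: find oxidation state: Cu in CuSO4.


Sulfate is -2, so Cu = +2
Oxidation number: +2

+2


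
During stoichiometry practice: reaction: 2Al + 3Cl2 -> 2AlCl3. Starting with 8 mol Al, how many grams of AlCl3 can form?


Mole ratio AlCl3:Al = 2:2
n(AlCl3) = 8 × 2/2 = 8.000 mol
mass = 8.000 × 133.33 = 1066.64 g

1066.64 g


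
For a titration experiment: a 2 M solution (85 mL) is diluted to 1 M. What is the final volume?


C1V1 = C2V2
2 × 85 = 1 × V2
V2 = 170/1 = 170.0 mL

170.0 mL


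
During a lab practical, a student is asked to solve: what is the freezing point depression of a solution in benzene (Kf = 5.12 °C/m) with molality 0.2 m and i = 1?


ΔTf = Kf × m × i
= 5.12 × 0.2 × 1
= 1.024 °C

1.024 °C


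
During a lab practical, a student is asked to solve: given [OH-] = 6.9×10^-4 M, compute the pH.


pOH = -log10([OH-]) = -log10(6.9×10^-4)
= 4 - log10(6.9) = 3.16
pH = 14 - pOH = 14 - 3.16 = 10.84

10.84


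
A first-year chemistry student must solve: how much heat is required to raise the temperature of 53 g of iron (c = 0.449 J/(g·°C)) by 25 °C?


q = mcΔT = 53 × 0.449 × 25
= 594.93 J

594.93 J


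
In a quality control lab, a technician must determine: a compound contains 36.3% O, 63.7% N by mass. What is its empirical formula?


Assume 100 g sample. Moles of each element:
  O: 36.3/16.0 = 2.269 mol
  N: 63.7/14.01 = 4.547 mol
Divide by smallest (2.269):
  O: 2.269/2.269 = 1.0
  N: 4.547/2.269 = 2.0
Empirical formula: N2O

N2O


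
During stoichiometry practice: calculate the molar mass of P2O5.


M(P2O5) = 2×30.97 + 5×16.0
= 61.94 + 80.0
= 141.94 g/mol

141.94 g/mol


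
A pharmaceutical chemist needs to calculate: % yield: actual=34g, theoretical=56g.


% yield = actual/theoretical × 100
= 34/56 × 100
= 60.71%

60.71%


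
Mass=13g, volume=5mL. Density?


ρ = mass/volume
= 13/5
= 2.6 g/mL

2.6 g/mL


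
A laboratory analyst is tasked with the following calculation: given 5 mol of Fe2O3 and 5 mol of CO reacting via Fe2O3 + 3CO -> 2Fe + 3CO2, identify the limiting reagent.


Mole ratio available / coefficient:
  Fe2O3: 5/1 = 5.000
  CO: 5/3 = 1.667
Smaller ratio is limiting.

CO


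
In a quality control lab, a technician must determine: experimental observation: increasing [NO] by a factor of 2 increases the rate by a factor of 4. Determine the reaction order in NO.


rate ∝ [NO]^n
2^n = 4 → n = 2
Order in NO: 2

2


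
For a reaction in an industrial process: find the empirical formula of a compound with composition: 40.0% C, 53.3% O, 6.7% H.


Assume 100 g sample. Moles of each element:
  C: 40.0/12.01 = 3.331 mol
  O: 53.3/16.0 = 3.331 mol
  H: 6.7/1.008 = 6.647 mol
Divide by smallest (3.331):
  C: 3.331/3.331 = 1.0
  O: 3.331/3.331 = 1.0
  H: 6.647/3.331 = 2.0
Empirical formula: CH2O

CH2O


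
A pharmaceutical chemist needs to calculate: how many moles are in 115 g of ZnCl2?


M(ZnCl2) = 136.28 g/mol
n = mass/M = 115/136.28 = 0.8439 mol

0.8439 mol


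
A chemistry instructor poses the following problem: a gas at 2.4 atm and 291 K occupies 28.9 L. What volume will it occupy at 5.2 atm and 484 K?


P1V1/T1 = P2V2/T2
V2 = P1V1T2/(T1P2)
= 2.4×28.9×484/(291×5.2)
= 22.185 L

22.185 L


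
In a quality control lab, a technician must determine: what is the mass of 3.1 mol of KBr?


M(KBr) = 119.0 g/mol
mass = n × M = 3.1 × 119.0 = 368.90 g

368.90 g


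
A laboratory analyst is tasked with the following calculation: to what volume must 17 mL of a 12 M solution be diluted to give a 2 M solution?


C1V1 = C2V2
12 × 17 = 2 × V2
V2 = 204/2 = 102.0 mL

102.0 mL


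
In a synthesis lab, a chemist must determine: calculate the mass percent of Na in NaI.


M(NaI) = 1×22.99 + 1×126.9 = 149.89 g/mol
Mass of Na = 1 × 22.99 = 22.99 g/mol
% Na = 22.99/149.89 × 100 = 15.34%

15.34%


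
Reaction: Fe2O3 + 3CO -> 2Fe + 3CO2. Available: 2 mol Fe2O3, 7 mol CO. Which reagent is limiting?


Mole ratio available / coefficient:
  Fe2O3: 2/1 = 2.000
  CO: 7/3 = 2.333
Smaller ratio is limiting.

Fe2O3


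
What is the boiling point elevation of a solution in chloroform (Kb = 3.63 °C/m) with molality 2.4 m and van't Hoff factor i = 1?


ΔTb = Kb × m × i
= 3.63 × 2.4 × 1
= 8.712 °C

8.712 °C


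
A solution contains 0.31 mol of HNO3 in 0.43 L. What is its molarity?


M = n/V = 0.31/0.43 = 0.721 mol/L

0.721 M


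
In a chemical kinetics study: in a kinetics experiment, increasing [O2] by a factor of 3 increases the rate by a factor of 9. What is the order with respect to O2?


rate ∝ [O2]^n
3^n = 9 → n = 2
Order in O2: 2

2


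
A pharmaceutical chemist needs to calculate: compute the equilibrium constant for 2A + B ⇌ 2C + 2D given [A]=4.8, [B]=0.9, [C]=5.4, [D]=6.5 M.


Kc = [C]^2[D]^2/([A]^2[B])
= (5.4^2 × 6.5^2)/(4.8^2 × 0.9^1)
= 1232.01/20.736
= 59.41

59.41


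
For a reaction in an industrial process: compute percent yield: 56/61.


% yield = actual/theoretical × 100
= 56/61 × 100
= 91.8%

91.8%


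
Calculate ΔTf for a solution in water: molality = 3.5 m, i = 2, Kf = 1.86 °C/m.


ΔTf = Kf × m × i
= 1.86 × 3.5 × 2
= 13.02 °C

13.02 °C


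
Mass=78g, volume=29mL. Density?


ρ = mass/volume
= 78/29
= 2.69 g/mL

2.69 g/mL


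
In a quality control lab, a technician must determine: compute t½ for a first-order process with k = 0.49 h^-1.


t½ = ln2/k = 0.693147/(0.49 h^-1)
= 1.415 h

1.415 h


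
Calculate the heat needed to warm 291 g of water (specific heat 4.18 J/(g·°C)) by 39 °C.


q = mcΔT = 291 × 4.18 × 39
= 47438.82 J

47438.82 J


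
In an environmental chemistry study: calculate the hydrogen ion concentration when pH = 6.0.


[H+] = 10^(-pH) = 10^(-6.0)
= 1.0×10^-6 M

1.0×10^-6 M


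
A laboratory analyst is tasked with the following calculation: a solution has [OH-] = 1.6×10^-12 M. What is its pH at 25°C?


pOH = -log10([OH-]) = -log10(1.6×10^-12)
= 12 - log10(1.6) = 11.8
pH = 14 - pOH = 14 - 11.8 = 2.2

2.2


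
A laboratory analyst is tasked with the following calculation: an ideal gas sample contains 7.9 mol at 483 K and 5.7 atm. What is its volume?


PV = nRT  (R = 0.08206 L·atm/(mol·K))
V = nRT/P = 7.9×0.08206×483/5.7
= 54.933 L

54.933 L


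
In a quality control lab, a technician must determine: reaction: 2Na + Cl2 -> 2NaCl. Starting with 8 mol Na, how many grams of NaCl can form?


Mole ratio NaCl:Na = 2:2
n(NaCl) = 8 × 2/2 = 8.000 mol
mass = 8.000 × 58.44 = 467.52 g

467.52 g


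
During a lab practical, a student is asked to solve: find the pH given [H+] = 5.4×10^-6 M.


pH = -log10([H+]) = -log10(5.4×10^-6)
= 6 - log10(5.4)
= 6 - 0.73
= 5.27

5.27


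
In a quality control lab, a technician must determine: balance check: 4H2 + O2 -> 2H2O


Equation: 4H2 + O2 -> 2H2O
Check atoms: H: 8≠4, O: 2=2
Not balanced

No, not balanced


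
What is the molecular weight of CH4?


M(CH4) = 1×12.01 + 4×1.008
= 12.01 + 4.03
= 16.04 g/mol

16.04 g/mol


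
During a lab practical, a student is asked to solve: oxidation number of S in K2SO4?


2(+1) + x + 4(-2) = 0, so x = +6
Oxidation number: +6

+6


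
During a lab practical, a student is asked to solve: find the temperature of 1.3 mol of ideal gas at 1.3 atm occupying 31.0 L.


PV = nRT  (R = 0.08206 L·atm/(mol·K))
T = PV/(nR) = 1.3×31.0/(1.3×0.08206)
= 40.30/0.106678
= 377.77 K

377.77 K


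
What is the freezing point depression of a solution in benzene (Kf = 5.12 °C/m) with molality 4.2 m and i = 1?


ΔTf = Kf × m × i
= 5.12 × 4.2 × 1
= 21.504 °C

21.504 °C


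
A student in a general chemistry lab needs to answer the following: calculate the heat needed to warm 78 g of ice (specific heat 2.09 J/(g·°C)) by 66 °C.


q = mcΔT = 78 × 2.09 × 66
= 10759.32 J

10759.32 J


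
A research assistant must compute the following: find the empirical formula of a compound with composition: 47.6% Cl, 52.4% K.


Assume 100 g sample. Moles of each element:
  Cl: 47.6/35.45 = 1.343 mol
  K: 52.4/39.1 = 1.34 mol
Divide by smallest (1.34):
  Cl: 1.343/1.34 = 1.0
  K: 1.34/1.34 = 1.0
Empirical formula: KCl

KCl


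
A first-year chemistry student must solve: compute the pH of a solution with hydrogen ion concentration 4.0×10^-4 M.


pH = -log10([H+]) = -log10(4.0×10^-4)
= 4 - log10(4.0)
= 4 - 0.6
= 3.4

3.4


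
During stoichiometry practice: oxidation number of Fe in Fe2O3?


2x + 3(-2) = 0, so x = +3
Oxidation number: +3

+3


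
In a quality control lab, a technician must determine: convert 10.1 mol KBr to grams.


M(KBr) = 119.0 g/mol
mass = n × M = 10.1 × 119.0 = 1201.90 g

1201.90 g


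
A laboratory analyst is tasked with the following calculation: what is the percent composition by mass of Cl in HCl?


M(HCl) = 1×1.008 + 1×35.45 = 36.458 g/mol
Mass of Cl = 1 × 35.45 = 35.45 g/mol
% Cl = 35.45/36.458 × 100 = 97.24%

97.24%


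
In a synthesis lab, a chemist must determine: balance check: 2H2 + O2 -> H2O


Equation: 2H2 + O2 -> H2O
Check atoms: H: 4≠2, O: 2≠1
Not balanced

No, not balanced


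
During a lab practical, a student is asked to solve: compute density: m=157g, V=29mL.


ρ = mass/volume
= 157/29
= 5.414 g/mL

5.414 g/mL


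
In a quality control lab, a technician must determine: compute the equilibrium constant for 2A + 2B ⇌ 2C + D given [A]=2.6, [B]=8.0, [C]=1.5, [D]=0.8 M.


Kc = [C]^2[D]/([A]^2[B]^2)
= (1.5^2 × 0.8^1)/(2.6^2 × 8.0^2)
= 1.8/432.64
= 0.004161

0.004161


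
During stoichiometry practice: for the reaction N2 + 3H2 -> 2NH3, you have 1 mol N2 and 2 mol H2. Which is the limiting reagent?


Mole ratio available / coefficient:
  N2: 1/1 = 1.000
  H2: 2/3 = 0.667
Smaller ratio is limiting.

H2


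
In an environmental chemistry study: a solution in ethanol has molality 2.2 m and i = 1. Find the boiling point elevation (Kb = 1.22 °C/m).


ΔTb = Kb × m × i
= 1.22 × 2.2 × 1
= 2.684 °C

2.684 °C


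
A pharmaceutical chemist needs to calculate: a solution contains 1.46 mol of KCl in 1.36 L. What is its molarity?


M = n/V = 1.46/1.36 = 1.074 mol/L

1.074 M


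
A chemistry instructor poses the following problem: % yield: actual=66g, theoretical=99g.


% yield = actual/theoretical × 100
= 66/99 × 100
= 66.67%

66.67%


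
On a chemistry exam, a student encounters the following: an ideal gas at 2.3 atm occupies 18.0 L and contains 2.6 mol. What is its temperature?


PV = nRT  (R = 0.08206 L·atm/(mol·K))
T = PV/(nR) = 2.3×18.0/(2.6×0.08206)
= 41.40/0.213356
= 194.04 K

194.04 K


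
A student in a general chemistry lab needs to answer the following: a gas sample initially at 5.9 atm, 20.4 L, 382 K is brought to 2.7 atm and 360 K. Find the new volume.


P1V1/T1 = P2V2/T2
V2 = P1V1T2/(T1P2)
= 5.9×20.4×360/(382×2.7)
= 42.01 L

42.01 L


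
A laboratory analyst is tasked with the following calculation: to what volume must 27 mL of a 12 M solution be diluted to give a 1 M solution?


C1V1 = C2V2
12 × 27 = 1 × V2
V2 = 324/1 = 324.0 mL

324.0 mL


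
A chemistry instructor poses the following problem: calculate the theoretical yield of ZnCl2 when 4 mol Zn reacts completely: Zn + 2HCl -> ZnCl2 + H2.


Mole ratio ZnCl2:Zn = 1:1
n(ZnCl2) = 4 × 1/1 = 4.000 mol
mass = 4.000 × 136.28 = 545.12 g

545.12 g


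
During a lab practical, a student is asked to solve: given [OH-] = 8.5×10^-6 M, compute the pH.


pOH = -log10([OH-]) = -log10(8.5×10^-6)
= 6 - log10(8.5) = 5.07
pH = 14 - pOH = 14 - 5.07 = 8.93

8.93


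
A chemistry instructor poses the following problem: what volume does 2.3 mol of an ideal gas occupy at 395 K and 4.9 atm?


PV = nRT  (R = 0.08206 L·atm/(mol·K))
V = nRT/P = 2.3×0.08206×395/4.9
= 15.215 L

15.215 L


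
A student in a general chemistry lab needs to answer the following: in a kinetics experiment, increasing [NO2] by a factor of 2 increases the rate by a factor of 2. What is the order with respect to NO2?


rate ∝ [NO2]^n
2^n = 2 → n = 1
Order in NO2: 1

1


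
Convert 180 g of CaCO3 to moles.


M(CaCO3) = 100.09 g/mol
n = mass/M = 180/100.09 = 1.7984 mol

1.7984 mol


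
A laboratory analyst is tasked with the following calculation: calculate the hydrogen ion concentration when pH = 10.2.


[H+] = 10^(-pH) = 10^(-10.2)
= 6.31×10^-11 M

6.31×10^-11 M


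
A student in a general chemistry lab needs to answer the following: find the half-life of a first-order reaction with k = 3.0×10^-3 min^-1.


t½ = ln2/k = 0.693147/(3.0×10^-3 min^-1)
= 231.0 min

231.0 min


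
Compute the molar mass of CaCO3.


M(CaCO3) = 1×40.08 + 1×12.01 + 3×16.0
= 40.08 + 12.01 + 48.0
= 100.09 g/mol

100.09 g/mol


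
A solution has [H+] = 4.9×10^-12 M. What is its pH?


pH = -log10([H+]) = -log10(4.9×10^-12)
= 12 - log10(4.9)
= 12 - 0.69
= 11.31

11.31


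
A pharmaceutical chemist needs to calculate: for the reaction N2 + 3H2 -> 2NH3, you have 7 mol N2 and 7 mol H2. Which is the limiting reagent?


Mole ratio available / coefficient:
  N2: 7/1 = 7.000
  H2: 7/3 = 2.333
Smaller ratio is limiting.

H2


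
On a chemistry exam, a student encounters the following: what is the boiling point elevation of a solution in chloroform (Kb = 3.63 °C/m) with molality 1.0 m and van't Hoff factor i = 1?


ΔTb = Kb × m × i
= 3.63 × 1.0 × 1
= 3.63 °C

3.63 °C


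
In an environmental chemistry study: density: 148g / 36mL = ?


ρ = mass/volume
= 148/36
= 4.111 g/mL

4.111 g/mL


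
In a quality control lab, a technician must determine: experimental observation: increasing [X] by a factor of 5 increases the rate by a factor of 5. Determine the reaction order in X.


rate ∝ [X]^n
5^n = 5 → n = 1
Order in X: 1

1


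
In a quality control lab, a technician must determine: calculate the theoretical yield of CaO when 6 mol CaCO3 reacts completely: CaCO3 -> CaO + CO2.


Mole ratio CaO:CaCO3 = 1:1
n(CaO) = 6 × 1/1 = 6.000 mol
mass = 6.000 × 56.08 = 336.48 g

336.48 g


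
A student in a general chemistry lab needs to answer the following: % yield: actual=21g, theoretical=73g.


% yield = actual/theoretical × 100
= 21/73 × 100
= 28.77%

28.77%


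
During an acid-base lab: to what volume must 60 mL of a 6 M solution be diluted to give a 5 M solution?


C1V1 = C2V2
6 × 60 = 5 × V2
V2 = 360/5 = 72.0 mL

72.0 mL


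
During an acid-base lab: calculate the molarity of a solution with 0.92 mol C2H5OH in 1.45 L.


M = n/V = 0.92/1.45 = 0.634 mol/L

0.634 M


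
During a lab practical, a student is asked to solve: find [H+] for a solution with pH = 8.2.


[H+] = 10^(-pH) = 10^(-8.2)
= 6.31×10^-9 M

6.31×10^-9 M


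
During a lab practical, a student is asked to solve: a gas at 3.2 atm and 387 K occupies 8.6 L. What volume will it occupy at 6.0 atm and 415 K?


P1V1/T1 = P2V2/T2
V2 = P1V1T2/(T1P2)
= 3.2×8.6×415/(387×6.0)
= 4.919 L

4.919 L


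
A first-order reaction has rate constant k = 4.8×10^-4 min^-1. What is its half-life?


t½ = ln2/k = 0.693147/(4.8×10^-4 min^-1)
= 1444 min

1444 min


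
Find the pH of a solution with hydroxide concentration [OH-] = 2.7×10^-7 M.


pOH = -log10([OH-]) = -log10(2.7×10^-7)
= 7 - log10(2.7) = 6.57
pH = 14 - pOH = 14 - 6.57 = 7.43

7.43


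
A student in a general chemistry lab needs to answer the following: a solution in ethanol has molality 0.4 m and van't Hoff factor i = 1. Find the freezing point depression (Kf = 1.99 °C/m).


ΔTf = Kf × m × i
= 1.99 × 0.4 × 1
= 0.796 °C

0.796 °C


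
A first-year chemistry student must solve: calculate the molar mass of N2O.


M(N2O) = 2×14.01 + 1×16.0
= 28.02 + 16.0
= 44.02 g/mol

44.02 g/mol


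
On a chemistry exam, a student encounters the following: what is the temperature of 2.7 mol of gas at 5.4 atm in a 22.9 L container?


PV = nRT  (R = 0.08206 L·atm/(mol·K))
T = PV/(nR) = 5.4×22.9/(2.7×0.08206)
= 123.66/0.221562
= 558.13 K

558.13 K


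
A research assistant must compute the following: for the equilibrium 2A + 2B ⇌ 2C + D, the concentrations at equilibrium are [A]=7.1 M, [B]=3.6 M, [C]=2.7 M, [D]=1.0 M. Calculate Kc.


Kc = [C]^2[D]/([A]^2[B]^2)
= (2.7^2 × 1.0^1)/(7.1^2 × 3.6^2)
= 7.29/653.3136
= 0.01116

0.01116


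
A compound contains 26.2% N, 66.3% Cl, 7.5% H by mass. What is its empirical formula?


Assume 100 g sample. Moles of each element:
  N: 26.2/14.01 = 1.87 mol
  Cl: 66.3/35.45 = 1.87 mol
  H: 7.5/1.008 = 7.44 mol
Divide by smallest (1.87):
  N: 1.87/1.87 = 1.0
  Cl: 1.87/1.87 = 1.0
  H: 7.44/1.87 = 3.98
Empirical formula: NH4Cl

NH4Cl


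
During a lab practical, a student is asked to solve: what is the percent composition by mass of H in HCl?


M(HCl) = 1×1.008 + 1×35.45 = 36.458 g/mol
Mass of H = 1 × 1.008 = 1.008 g/mol
% H = 1.008/36.458 × 100 = 2.76%

2.76%


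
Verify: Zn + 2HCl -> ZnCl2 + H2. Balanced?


Equation: Zn + 2HCl -> ZnCl2 + H2
Check atoms: Cl: 2=2, H: 2=2, Zn: 1=1
Balanced

Yes, balanced


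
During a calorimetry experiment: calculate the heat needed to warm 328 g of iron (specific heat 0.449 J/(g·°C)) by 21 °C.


q = mcΔT = 328 × 0.449 × 21
= 3092.71 J

3092.71 J


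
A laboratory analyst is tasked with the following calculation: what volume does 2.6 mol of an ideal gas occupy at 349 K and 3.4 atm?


PV = nRT  (R = 0.08206 L·atm/(mol·K))
V = nRT/P = 2.6×0.08206×349/3.4
= 21.9 L

21.9 L


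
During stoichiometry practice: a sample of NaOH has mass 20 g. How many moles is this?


M(NaOH) = 40.0 g/mol
n = mass/M = 20/40.0 = 0.5 mol

0.5 mol


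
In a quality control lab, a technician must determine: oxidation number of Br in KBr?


halide: -1
Oxidation number: -1

-1


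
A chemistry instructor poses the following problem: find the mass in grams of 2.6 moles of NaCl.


M(NaCl) = 58.44 g/mol
mass = n × M = 2.6 × 58.44 = 151.94 g

151.94 g


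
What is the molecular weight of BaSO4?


M(BaSO4) = 1×137.33 + 1×32.07 + 4×16.0
= 137.33 + 32.07 + 64.0
= 233.4 g/mol

233.4 g/mol


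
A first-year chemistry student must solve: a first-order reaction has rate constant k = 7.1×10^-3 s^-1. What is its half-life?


t½ = ln2/k = 0.693147/(7.1×10^-3 s^-1)
= 97.63 s

97.63 s


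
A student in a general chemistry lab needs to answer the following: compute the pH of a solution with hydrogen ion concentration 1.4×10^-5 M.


pH = -log10([H+]) = -log10(1.4×10^-5)
= 5 - log10(1.4)
= 5 - 0.15
= 4.85

4.85


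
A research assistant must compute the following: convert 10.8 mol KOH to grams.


M(KOH) = 56.11 g/mol
mass = n × M = 10.8 × 56.11 = 605.99 g

605.99 g


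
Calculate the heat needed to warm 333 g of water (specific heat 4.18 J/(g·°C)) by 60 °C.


q = mcΔT = 333 × 4.18 × 60
= 83516.40 J

83516.40 J


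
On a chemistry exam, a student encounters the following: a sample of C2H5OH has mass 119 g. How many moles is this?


M(C2H5OH) = 46.07 g/mol
n = mass/M = 119/46.07 = 2.583 mol

2.583 mol


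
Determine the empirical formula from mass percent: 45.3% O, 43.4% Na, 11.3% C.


Assume 100 g sample. Moles of each element:
  O: 45.3/16.0 = 2.831 mol
  Na: 43.4/22.99 = 1.888 mol
  C: 11.3/12.01 = 0.941 mol
Divide by smallest (0.941):
  O: 2.831/0.941 = 3.01
  Na: 1.888/0.941 = 2.01
  C: 0.941/0.941 = 1.0
Empirical formula: Na2CO3

Na2CO3


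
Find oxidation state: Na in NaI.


Group 1 metal: +1
Oxidation number: +1

+1


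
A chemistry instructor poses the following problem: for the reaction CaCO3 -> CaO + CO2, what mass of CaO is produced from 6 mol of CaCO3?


Mole ratio CaO:CaCO3 = 1:1
n(CaO) = 6 × 1/1 = 6.000 mol
mass = 6.000 × 56.08 = 336.48 g

336.48 g


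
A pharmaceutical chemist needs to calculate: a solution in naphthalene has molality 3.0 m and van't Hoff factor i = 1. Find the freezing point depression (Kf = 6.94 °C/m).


ΔTf = Kf × m × i
= 6.94 × 3.0 × 1
= 20.82 °C

20.82 °C


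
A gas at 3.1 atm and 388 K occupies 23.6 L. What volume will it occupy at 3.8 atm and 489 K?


P1V1/T1 = P2V2/T2
V2 = P1V1T2/(T1P2)
= 3.1×23.6×489/(388×3.8)
= 24.264 L

24.264 L


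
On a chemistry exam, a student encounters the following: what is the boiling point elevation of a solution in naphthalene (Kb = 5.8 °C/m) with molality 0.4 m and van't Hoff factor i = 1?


ΔTb = Kb × m × i
= 5.8 × 0.4 × 1
= 2.32 °C

2.32 °C


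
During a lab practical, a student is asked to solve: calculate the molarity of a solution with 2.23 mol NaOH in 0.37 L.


M = n/V = 2.23/0.37 = 6.027 mol/L

6.027 M


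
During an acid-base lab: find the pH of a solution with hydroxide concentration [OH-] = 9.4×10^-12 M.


pOH = -log10([OH-]) = -log10(9.4×10^-12)
= 12 - log10(9.4) = 11.03
pH = 14 - pOH = 14 - 11.03 = 2.97

2.97


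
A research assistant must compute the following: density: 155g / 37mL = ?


ρ = mass/volume
= 155/37
= 4.189 g/mL

4.189 g/mL


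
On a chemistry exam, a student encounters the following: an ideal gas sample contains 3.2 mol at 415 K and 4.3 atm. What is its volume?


PV = nRT  (R = 0.08206 L·atm/(mol·K))
V = nRT/P = 3.2×0.08206×415/4.3
= 25.343 L

25.343 L


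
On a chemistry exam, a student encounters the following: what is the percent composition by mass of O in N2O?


M(N2O) = 2×14.01 + 1×16.0 = 44.02 g/mol
Mass of O = 1 × 16.0 = 16.00 g/mol
% O = 16.00/44.02 × 100 = 36.35%

36.35%


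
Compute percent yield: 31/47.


% yield = actual/theoretical × 100
= 31/47 × 100
= 65.96%

65.96%


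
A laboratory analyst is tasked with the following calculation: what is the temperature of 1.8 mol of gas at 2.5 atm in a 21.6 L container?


PV = nRT  (R = 0.08206 L·atm/(mol·K))
T = PV/(nR) = 2.5×21.6/(1.8×0.08206)
= 54.00/0.147708
= 365.59 K

365.59 K


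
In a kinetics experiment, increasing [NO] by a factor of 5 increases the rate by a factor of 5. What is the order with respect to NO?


rate ∝ [NO]^n
5^n = 5 → n = 1
Order in NO: 1

1


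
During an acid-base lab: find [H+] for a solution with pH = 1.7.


[H+] = 10^(-pH) = 10^(-1.7)
= 2.0×10^-2 M

2.0×10^-2 M


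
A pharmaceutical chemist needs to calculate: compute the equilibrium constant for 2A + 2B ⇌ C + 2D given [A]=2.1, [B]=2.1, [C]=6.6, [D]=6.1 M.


Kc = [C][D]^2/([A]^2[B]^2)
= (6.6^1 × 6.1^2)/(2.1^2 × 2.1^2)
= 245.586/19.4481
= 12.63

12.63


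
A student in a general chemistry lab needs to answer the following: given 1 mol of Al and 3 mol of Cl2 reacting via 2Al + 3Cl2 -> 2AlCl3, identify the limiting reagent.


Mole ratio available / coefficient:
  Al: 1/2 = 0.500
  Cl2: 3/3 = 1.000
Smaller ratio is limiting.

Al


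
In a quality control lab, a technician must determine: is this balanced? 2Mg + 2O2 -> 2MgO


Equation: 2Mg + 2O2 -> 2MgO
Check atoms: Mg: 2=2, O: 4≠2
Not balanced

No, not balanced


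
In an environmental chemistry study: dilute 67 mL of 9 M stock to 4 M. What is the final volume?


C1V1 = C2V2
9 × 67 = 4 × V2
V2 = 603/4 = 150.75 mL

150.75 mL


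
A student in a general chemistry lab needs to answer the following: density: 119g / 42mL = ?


ρ = mass/volume
= 119/42
= 2.833 g/mL

2.833 g/mL


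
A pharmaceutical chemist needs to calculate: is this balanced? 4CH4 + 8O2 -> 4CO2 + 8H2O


Equation: 4CH4 + 8O2 -> 4CO2 + 8H2O
Check atoms: C: 4=4, H: 16=16, O: 16=16
Balanced

Yes, balanced


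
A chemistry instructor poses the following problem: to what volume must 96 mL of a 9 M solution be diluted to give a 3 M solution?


C1V1 = C2V2
9 × 96 = 3 × V2
V2 = 864/3 = 288.0 mL

288.0 mL


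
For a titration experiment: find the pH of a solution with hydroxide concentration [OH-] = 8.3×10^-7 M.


pOH = -log10([OH-]) = -log10(8.3×10^-7)
= 7 - log10(8.3) = 6.08
pH = 14 - pOH = 14 - 6.08 = 7.92

7.92


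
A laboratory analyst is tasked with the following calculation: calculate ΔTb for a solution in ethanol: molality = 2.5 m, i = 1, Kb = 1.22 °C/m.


ΔTb = Kb × m × i
= 1.22 × 2.5 × 1
= 3.05 °C

3.05 °C


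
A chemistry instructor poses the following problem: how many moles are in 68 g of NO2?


M(NO2) = 46.01 g/mol
n = mass/M = 68/46.01 = 1.4779 mol

1.4779 mol


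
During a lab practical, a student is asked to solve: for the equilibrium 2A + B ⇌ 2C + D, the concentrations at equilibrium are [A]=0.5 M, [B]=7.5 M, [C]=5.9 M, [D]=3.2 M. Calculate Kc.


Kc = [C]^2[D]/([A]^2[B])
= (5.9^2 × 3.2^1)/(0.5^2 × 7.5^1)
= 111.392/1.875
= 59.41

59.41


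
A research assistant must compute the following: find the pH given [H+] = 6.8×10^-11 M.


pH = -log10([H+]) = -log10(6.8×10^-11)
= 11 - log10(6.8)
= 11 - 0.83
= 10.17

10.17


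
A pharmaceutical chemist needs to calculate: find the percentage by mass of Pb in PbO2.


M(PbO2) = 1×207.2 + 2×16.0 = 239.20 g/mol
Mass of Pb = 1 × 207.2 = 207.20 g/mol
% Pb = 207.20/239.20 × 100 = 86.62%

86.62%


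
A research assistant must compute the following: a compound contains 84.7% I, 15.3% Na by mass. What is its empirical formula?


Assume 100 g sample. Moles of each element:
  I: 84.7/126.9 = 0.667 mol
  Na: 15.3/22.99 = 0.666 mol
Divide by smallest (0.666):
  I: 0.667/0.666 = 1.0
  Na: 0.666/0.666 = 1.0
Empirical formula: NaI

NaI


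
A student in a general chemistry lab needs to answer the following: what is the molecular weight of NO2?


M(NO2) = 1×14.01 + 2×16.0
= 14.01 + 32.0
= 46.01 g/mol

46.01 g/mol


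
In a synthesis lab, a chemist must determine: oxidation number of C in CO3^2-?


x + 3(-2) = -2, so x = +4
Oxidation number: +4

+4


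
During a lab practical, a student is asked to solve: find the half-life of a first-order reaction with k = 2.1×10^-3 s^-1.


t½ = ln2/k = 0.693147/(2.1×10^-3 s^-1)
= 330.1 s

330.1 s


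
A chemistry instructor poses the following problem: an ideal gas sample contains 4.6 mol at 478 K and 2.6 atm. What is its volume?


PV = nRT  (R = 0.08206 L·atm/(mol·K))
V = nRT/P = 4.6×0.08206×478/2.6
= 69.398 L

69.398 L


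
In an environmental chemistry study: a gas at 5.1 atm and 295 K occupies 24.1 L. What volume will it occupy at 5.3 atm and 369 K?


P1V1/T1 = P2V2/T2
V2 = P1V1T2/(T1P2)
= 5.1×24.1×369/(295×5.3)
= 29.008 L

29.008 L


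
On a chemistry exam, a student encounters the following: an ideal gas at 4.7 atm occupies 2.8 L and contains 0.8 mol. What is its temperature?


PV = nRT  (R = 0.08206 L·atm/(mol·K))
T = PV/(nR) = 4.7×2.8/(0.8×0.08206)
= 13.16/0.065648
= 200.46 K

200.46 K


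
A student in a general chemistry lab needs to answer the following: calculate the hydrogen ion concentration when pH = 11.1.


[H+] = 10^(-pH) = 10^(-11.1)
= 7.94×10^-12 M

7.94×10^-12 M
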